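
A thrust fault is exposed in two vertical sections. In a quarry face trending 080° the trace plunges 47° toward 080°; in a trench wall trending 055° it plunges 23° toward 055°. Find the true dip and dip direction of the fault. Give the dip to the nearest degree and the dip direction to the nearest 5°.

true dip 59°, dip direction 130°

Each apparent-dip line lies in the plane. As unit vectors (x east, y north, z up), v₁ plunges 47°→080° and v₂ plunges 23°→055°.
The plane normal is n = v₁ × v₂ ∝ (0.340, -0.289, 0.265).
Dip δ = arctan(|n_h|/n_z) = arctan(0.446/0.265) = 59.3°.
Dip direction = atan2(0.340, -0.289) = 130° (azimuth of n's horizontal projection).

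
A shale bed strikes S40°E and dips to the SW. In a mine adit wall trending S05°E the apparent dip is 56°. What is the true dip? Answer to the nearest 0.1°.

68.8°

β = acute angle between strike S40°E and section S05°E = 35°.
tan(true dip) = tan 56° / sin 35° = 2.5848
true dip = arctan 2.5848 = 68.85°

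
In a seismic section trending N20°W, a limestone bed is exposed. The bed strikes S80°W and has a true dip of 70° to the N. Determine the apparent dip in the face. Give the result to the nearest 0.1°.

Angle between strike (S80°W) and section (N20°W): β = 80°.
tan α = tan 70° × sin 80° = 2.7475 × 0.9848 = 2.7057
apparent dip = arctan 2.7057 = 69.72°

69.7°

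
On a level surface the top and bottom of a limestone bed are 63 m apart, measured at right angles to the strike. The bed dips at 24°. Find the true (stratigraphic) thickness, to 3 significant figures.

25.6 m

True thickness t = w · sin(dip) = 63 × sin 24°
t = 63 × 0.4067 = 25.624 m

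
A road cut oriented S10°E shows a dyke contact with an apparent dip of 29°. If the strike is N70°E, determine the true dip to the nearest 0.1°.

29.4°

β = acute angle between strike N70°E and section S10°E = 80°.
tan(true dip) = tan 29° / sin 80° = 0.5629
δ = arctan(0.5629) = 29.37°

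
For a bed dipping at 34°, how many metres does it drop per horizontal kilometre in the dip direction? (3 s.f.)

675 m

drop per km = 1000 × tan 34° = 1000 × 0.6745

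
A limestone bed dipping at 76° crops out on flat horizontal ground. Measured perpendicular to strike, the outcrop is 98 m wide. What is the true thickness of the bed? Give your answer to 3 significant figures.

True thickness t = w · sin(dip) = 98 × sin 76°
t = 98 × 0.9703 = 95.089 m

95.1 m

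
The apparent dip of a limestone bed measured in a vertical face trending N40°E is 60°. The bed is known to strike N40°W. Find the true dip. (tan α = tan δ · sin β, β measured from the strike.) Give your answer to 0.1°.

β = acute angle between strike N40°W and section N40°E = 80°.
tan(true dip) = tan 60° / sin 80° = 1.7588
δ = arctan(1.7588) = 60.38°

60.4°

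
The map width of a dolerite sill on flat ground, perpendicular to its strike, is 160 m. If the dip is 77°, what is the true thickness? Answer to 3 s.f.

156 m

True thickness t = w · sin(dip) = 160 × sin 77°
t = 160 × 0.9744 = 155.899 m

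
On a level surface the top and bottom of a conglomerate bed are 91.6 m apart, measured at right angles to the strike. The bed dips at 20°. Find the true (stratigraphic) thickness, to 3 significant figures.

31.3 m

True thickness t = w · sin(dip) = 91.6 × sin 20°
t = 91.6 × 0.3420 = 31.329 m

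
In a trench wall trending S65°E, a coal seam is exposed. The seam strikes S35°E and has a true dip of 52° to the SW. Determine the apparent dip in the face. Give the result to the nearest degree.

The strike is S35°E and the section trends S65°E; the acute angle between them is β = 30°.
tan(apparent dip) = tan 52° · sin 30° = 0.6400
α = arctan(0.6400) = 32.62°

33°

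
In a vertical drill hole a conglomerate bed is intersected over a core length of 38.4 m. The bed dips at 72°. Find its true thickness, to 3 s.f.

11.9 m

True thickness t = h · cos(dip) = 38.4 × cos 72°
t = 38.4 × 0.3090 = 11.866 m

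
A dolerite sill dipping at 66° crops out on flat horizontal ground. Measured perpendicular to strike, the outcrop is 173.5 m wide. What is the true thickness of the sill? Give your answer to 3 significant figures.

159 m

True thickness t = w · sin(dip) = 173.5 × sin 66°
t = 173.5 × 0.9135 = 158.500 m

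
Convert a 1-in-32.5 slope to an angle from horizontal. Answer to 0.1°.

1.8°

tan θ = 1/32.5 = 0.0308
θ = arctan(0.0308) = 1.76°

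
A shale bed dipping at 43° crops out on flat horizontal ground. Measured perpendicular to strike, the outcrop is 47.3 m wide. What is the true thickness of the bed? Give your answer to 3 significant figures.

True thickness t = w · sin(dip) = 47.3 × sin 43°
t = 47.3 × 0.6820 = 32.259 m

32.3 m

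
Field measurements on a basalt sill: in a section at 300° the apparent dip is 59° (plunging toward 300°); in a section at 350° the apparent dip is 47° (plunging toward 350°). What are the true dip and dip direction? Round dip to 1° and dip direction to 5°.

true dip 59°, dip direction 300°

The two traces are lines in the plane: v₁ = (sin 300°·cos 59°, cos 300°·cos 59°, −sin 59°), v₂ = (sin 350°·cos 47°, cos 350°·cos 47°, −sin 47°).
Cross product v₁ × v₂ gives the pole to the plane: n ∝ (-0.387, 0.225, 0.269).
Dip δ = arctan(|n_h|/n_z) = arctan(0.448/0.269) = 59.0°.
The horizontal component of n points toward azimuth atan2(n_x, n_y) = 300°, the dip direction.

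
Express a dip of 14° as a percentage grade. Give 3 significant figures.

24.9%

grade % = 100 × tan 14° = 100 × 0.2493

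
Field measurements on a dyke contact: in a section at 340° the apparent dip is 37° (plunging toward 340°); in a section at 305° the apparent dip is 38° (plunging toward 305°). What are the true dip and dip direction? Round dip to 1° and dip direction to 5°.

The two traces are lines in the plane: v₁ = (sin 340°·cos 37°, cos 340°·cos 37°, −sin 37°), v₂ = (sin 305°·cos 38°, cos 305°·cos 38°, −sin 38°).
Cross product v₁ × v₂ gives the pole to the plane: n ∝ (-0.190, 0.220, 0.361).
Dip δ = arctan(|n_h|/n_z) = arctan(0.291/0.361) = 38.9°.
Dip direction = azimuth of (n_x, n_y) = atan2(-0.190, 0.220) = 319°.

true dip 39°, dip direction 320°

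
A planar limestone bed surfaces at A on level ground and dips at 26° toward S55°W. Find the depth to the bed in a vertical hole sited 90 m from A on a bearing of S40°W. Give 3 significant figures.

42.4 m

The hole lies 15° from the dip direction, so the down-dip offset is 90 × cos 15° = 86.93 m.
Depth = down-dip offset × tan(dip) = 86.93 × tan 26° = 86.93 × 0.4877
Depth = 42.40 m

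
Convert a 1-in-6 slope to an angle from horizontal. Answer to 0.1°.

tan θ = 1/6 = 0.1667
θ = arctan(0.1667) = 9.46°

9.5°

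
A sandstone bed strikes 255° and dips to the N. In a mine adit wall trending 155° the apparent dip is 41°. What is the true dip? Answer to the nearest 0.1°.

The section is 80° from the strike.
tan(true dip) = tan 41° / sin 80° = 0.8827
δ = arctan(0.8827) = 41.43°

41.4°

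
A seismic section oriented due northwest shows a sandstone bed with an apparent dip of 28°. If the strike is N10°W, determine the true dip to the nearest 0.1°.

42.8°

β = acute angle between strike N10°W and section due northwest = 35°.
tan(true dip) = tan 28° / sin 35° = 0.9270
δ = arctan(0.9270) = 42.83°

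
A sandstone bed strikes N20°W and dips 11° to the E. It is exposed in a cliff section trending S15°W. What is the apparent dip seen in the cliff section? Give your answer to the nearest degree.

The section lies 35° from the strike.
tan α = tan 11° × sin 35° = 0.1944 × 0.5736 = 0.1115
α = arctan(0.1115) = 6.36°

6°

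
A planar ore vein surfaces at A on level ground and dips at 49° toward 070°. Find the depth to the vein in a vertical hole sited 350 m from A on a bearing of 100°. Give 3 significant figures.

The hole lies 30° from the dip direction, so the down-dip offset is 350 × cos 30° = 303.11 m.
Depth = down-dip offset × tan(dip) = 303.11 × tan 49° = 303.11 × 1.1504
Depth = 348.69 m

349 m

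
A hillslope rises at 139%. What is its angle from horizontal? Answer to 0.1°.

tan θ = 139/100 = 1.3900
θ = arctan(1.3900) = 54.27°

54.3°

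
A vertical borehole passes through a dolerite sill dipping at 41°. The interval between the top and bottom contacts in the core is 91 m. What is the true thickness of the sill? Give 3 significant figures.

True thickness t = h · cos(dip) = 91 × cos 41°
t = 91 × 0.7547 = 68.679 m

68.7 m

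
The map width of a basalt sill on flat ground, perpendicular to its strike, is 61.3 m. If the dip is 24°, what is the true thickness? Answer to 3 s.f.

True thickness t = w · sin(dip) = 61.3 × sin 24°
t = 61.3 × 0.4067 = 24.933 m

24.9 m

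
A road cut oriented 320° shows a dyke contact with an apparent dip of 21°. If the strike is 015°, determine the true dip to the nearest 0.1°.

The section is 55° from the strike.
tan δ = tan α / sin β = tan 21° / sin 55° = 0.3839 / 0.8192 = 0.4686
true dip = arctan 0.4686 = 25.11°

25.1°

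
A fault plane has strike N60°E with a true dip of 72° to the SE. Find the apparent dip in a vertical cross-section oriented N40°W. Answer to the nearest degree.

The section lies 80° from the strike.
tan α = tan 72° × sin 80° = 3.0777 × 0.9848 = 3.0309
α = arctan(3.0309) = 71.74°

72°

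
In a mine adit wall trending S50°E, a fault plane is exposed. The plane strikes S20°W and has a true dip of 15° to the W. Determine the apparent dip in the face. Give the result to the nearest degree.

14°

Angle between strike (S20°W) and section (S50°E): β = 70°.
tan(apparent dip) = tan 15° · sin 70° = 0.2518
apparent dip = arctan 0.2518 = 14.13°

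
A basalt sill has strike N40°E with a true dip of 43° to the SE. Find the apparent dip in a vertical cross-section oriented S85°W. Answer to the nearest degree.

The section lies 45° from the strike.
tan(apparent dip) = tan 43° · sin 45° = 0.6594
apparent dip = arctan 0.6594 = 33.40°

33°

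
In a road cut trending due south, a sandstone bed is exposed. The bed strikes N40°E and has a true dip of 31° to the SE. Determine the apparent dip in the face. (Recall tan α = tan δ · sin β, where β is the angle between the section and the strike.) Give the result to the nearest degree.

Angle between strike (N40°E) and section (due south): β = 40°.
tan α = tan 31° × sin 40° = 0.6009 × 0.6428 = 0.3862
α = arctan(0.3862) = 21.12°

21°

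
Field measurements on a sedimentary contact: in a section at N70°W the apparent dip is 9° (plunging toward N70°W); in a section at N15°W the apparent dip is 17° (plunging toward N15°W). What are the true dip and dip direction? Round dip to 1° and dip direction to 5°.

Each apparent-dip line lies in the plane. As unit vectors (x east, y north, z up), v₁ plunges 9°→N70°W and v₂ plunges 17°→N15°W.
The plane normal is n = v₁ × v₂ ∝ (-0.046, 0.233, 0.774).
True dip = arccos(n_z / |n|) = arccos(0.9561) = 17.0°.
The horizontal component of n points toward azimuth atan2(n_x, n_y) = 349°, the dip direction.

true dip 17°, dip direction 350°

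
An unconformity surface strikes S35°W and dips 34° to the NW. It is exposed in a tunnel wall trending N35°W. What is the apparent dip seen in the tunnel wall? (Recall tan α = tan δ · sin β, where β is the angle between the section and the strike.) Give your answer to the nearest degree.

The section lies 70° from the strike.
tan α = tan 34° × sin 70° = 0.6745 × 0.9397 = 0.6338
apparent dip = arctan 0.6338 = 32.37°

32°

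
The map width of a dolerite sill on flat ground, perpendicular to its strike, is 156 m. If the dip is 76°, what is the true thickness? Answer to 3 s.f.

151 m

True thickness t = w · sin(dip) = 156 × sin 76°
t = 156 × 0.9703 = 151.366 m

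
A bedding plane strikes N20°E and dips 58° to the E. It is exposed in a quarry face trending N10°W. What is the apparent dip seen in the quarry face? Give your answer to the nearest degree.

39°

Angle between strike (N20°E) and section (N10°W): β = 30°.
tan(apparent dip) = tan 58° · sin 30° = 0.8002
apparent dip = arctan 0.8002 = 38.67°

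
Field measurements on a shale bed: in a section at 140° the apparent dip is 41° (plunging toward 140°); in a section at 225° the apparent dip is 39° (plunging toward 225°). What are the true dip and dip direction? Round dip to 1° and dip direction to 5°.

Represent each trace as a vector plunging at its apparent dip toward its trend (east-north-up frame): v₁ = (0.485, -0.578, -0.656), v₂ = (-0.550, -0.550, -0.629).
Cross product v₁ × v₂ gives the pole to the plane: n ∝ (-0.003, -0.666, 0.584).
True dip = arccos(n_z / |n|) = arccos(0.6596) = 48.7°.
The horizontal component of n points toward azimuth atan2(n_x, n_y) = 180°, the dip direction.

true dip 49°, dip direction 180°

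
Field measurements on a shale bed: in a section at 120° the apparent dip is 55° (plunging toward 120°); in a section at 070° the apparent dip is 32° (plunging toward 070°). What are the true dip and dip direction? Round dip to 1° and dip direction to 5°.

true dip 56°, dip direction 135°

Represent each trace as a vector plunging at its apparent dip toward its trend (east-north-up frame): v₁ = (0.497, -0.287, -0.819), v₂ = (0.797, 0.290, -0.530).
Cross product v₁ × v₂ gives the pole to the plane: n ∝ (0.390, -0.390, 0.373).
Dip δ = arctan(|n_h|/n_z) = arctan(0.551/0.373) = 55.9°.
Dip direction = azimuth of (n_x, n_y) = atan2(0.390, -0.390) = 135°.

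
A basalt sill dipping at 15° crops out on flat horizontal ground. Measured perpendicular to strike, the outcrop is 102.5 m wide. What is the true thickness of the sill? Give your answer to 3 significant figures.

True thickness t = w · sin(dip) = 102.5 × sin 15°
t = 102.5 × 0.2588 = 26.529 m

26.5 m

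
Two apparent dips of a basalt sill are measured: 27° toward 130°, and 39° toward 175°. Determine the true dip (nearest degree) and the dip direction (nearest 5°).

true dip 39°, dip direction 180°

The two traces are lines in the plane: v₁ = (sin 130°·cos 27°, cos 130°·cos 27°, −sin 27°), v₂ = (sin 175°·cos 39°, cos 175°·cos 39°, −sin 39°).
The plane normal is n = v₁ × v₂ ∝ (-0.009, -0.399, 0.490).
True dip = arccos(n_z / |n|) = arccos(0.7753) = 39.2°.
The horizontal component of n points toward azimuth atan2(n_x, n_y) = 181°, the dip direction.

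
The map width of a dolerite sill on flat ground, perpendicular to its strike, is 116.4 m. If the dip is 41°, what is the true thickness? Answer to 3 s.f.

True thickness t = w · sin(dip) = 116.4 × sin 41°
t = 116.4 × 0.6561 = 76.365 m

76.4 m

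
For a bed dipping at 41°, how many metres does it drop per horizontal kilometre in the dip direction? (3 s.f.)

drop per km = 1000 × tan 41° = 1000 × 0.8693

869 m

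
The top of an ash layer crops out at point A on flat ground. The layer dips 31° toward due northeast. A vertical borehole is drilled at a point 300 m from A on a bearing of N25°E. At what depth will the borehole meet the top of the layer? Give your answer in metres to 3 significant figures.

The hole lies 20° from the dip direction, so the down-dip offset is 300 × cos 20° = 281.91 m.
Depth = down-dip offset × tan(dip) = 281.91 × tan 31° = 281.91 × 0.6009
Depth = 169.39 m

169 m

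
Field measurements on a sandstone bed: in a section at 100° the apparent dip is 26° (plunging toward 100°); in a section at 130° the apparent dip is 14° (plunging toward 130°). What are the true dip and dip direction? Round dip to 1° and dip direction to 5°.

true dip 31°, dip direction 065°

Each apparent-dip line lies in the plane. As unit vectors (x east, y north, z up), v₁ plunges 26°→100° and v₂ plunges 14°→130°.
The plane normal is n = v₁ × v₂ ∝ (0.236, 0.112, 0.436).
Dip δ = arctan(|n_h|/n_z) = arctan(0.261/0.436) = 30.9°.
Dip direction = atan2(0.236, 0.112) = 65° (azimuth of n's horizontal projection).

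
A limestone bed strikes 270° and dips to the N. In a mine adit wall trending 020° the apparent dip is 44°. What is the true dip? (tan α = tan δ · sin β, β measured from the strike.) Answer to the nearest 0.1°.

45.8°

The section is 70° from the strike.
tan(true dip) = tan 44° / sin 70° = 1.0277
true dip = arctan 1.0277 = 45.78°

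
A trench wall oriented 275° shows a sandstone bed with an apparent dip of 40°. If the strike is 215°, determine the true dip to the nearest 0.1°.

44.1°

The section is 60° from the strike.
tan δ = tan α / sin β = tan 40° / sin 60° = 0.8391 / 0.8660 = 0.9689
true dip = arctan 0.9689 = 44.10°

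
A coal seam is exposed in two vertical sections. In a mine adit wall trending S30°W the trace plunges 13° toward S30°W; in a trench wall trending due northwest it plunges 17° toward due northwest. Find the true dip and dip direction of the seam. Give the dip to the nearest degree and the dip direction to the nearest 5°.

true dip 24°, dip direction 270°

Each apparent-dip line lies in the plane. As unit vectors (x east, y north, z up), v₁ plunges 13°→S30°W and v₂ plunges 17°→due northwest.
Cross product v₁ × v₂ gives the pole to the plane: n ∝ (-0.399, -0.010, 0.900).
tan δ = √(n_x²+n_y²)/n_z = 0.399/0.900, so δ = 23.9°.
Dip direction = azimuth of (n_x, n_y) = atan2(-0.399, -0.010) = 269°.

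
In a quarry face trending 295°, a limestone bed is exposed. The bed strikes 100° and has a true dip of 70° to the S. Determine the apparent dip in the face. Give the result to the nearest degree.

35°

Angle between strike (100°) and section (295°): β = 15°.
tan α = tan 70° × sin 15° = 2.7475 × 0.2588 = 0.7111
α = arctan(0.7111) = 35.42°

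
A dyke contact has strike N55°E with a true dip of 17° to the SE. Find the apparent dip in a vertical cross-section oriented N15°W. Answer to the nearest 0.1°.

16.0°

The strike is N55°E and the section trends N15°W; the acute angle between them is β = 70°.
tan α = tan 17° × sin 70° = 0.3057 × 0.9397 = 0.2873
apparent dip = arctan 0.2873 = 16.03°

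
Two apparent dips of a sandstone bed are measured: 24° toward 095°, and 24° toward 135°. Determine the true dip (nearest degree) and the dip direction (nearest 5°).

Each apparent-dip line lies in the plane. As unit vectors (x east, y north, z up), v₁ plunges 24°→095° and v₂ plunges 24°→135°.
n = v₁ × v₂ = (0.230, -0.107, 0.536) (taken with n_z > 0).
Dip δ = arctan(|n_h|/n_z) = arctan(0.254/0.536) = 25.4°.
Dip direction = azimuth of (n_x, n_y) = atan2(0.230, -0.107) = 115°.

true dip 25°, dip direction 115°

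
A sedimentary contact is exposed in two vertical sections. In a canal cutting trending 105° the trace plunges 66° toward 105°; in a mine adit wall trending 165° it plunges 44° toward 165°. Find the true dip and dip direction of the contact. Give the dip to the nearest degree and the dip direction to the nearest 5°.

true dip 66°, dip direction 100°

Represent each trace as a vector plunging at its apparent dip toward its trend (east-north-up frame): v₁ = (0.393, -0.105, -0.914), v₂ = (0.186, -0.695, -0.695).
Cross product v₁ × v₂ gives the pole to the plane: n ∝ (0.562, -0.103, 0.253).
tan δ = √(n_x²+n_y²)/n_z = 0.571/0.253, so δ = 66.1°.
The horizontal component of n points toward azimuth atan2(n_x, n_y) = 100°, the dip direction.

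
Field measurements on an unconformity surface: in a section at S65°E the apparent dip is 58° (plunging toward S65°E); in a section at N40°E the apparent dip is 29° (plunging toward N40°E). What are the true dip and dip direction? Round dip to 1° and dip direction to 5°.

true dip 58°, dip direction 110°

The two traces are lines in the plane: v₁ = (sin 115°·cos 58°, cos 115°·cos 58°, −sin 58°), v₂ = (sin 40°·cos 29°, cos 40°·cos 29°, −sin 29°).
The plane normal is n = v₁ × v₂ ∝ (0.677, -0.244, 0.448).
tan δ = √(n_x²+n_y²)/n_z = 0.719/0.448, so δ = 58.1°.
Dip direction = atan2(0.677, -0.244) = 110° (azimuth of n's horizontal projection).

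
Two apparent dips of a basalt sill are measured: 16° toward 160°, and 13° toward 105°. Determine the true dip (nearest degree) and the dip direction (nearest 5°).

true dip 17°, dip direction 145°

The two traces are lines in the plane: v₁ = (sin 160°·cos 16°, cos 160°·cos 16°, −sin 16°), v₂ = (sin 105°·cos 13°, cos 105°·cos 13°, −sin 13°).
The plane normal is n = v₁ × v₂ ∝ (0.134, -0.185, 0.767).
Dip δ = arctan(|n_h|/n_z) = arctan(0.229/0.767) = 16.6°.
The horizontal component of n points toward azimuth atan2(n_x, n_y) = 144°, the dip direction.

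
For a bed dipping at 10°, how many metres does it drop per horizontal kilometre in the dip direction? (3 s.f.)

176 m

drop per km = 1000 × tan 10° = 1000 × 0.1763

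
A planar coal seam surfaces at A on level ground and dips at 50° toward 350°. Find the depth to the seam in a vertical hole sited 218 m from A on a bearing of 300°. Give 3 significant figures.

167 m

The hole lies 50° from the dip direction, so the down-dip offset is 218 × cos 50° = 140.13 m.
Depth = down-dip offset × tan(dip) = 140.13 × tan 50° = 140.13 × 1.1918
Depth = 167.00 m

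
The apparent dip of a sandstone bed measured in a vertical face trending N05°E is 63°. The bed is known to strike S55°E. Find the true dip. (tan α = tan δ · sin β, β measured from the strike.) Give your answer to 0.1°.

β = acute angle between strike S55°E and section N05°E = 60°.
tan(true dip) = tan 63° / sin 60° = 2.2662
δ = arctan(2.2662) = 66.19°

66.2°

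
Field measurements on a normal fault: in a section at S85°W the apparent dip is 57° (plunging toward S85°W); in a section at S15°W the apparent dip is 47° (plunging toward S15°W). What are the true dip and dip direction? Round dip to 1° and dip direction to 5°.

Represent each trace as a vector plunging at its apparent dip toward its trend (east-north-up frame): v₁ = (-0.543, -0.047, -0.839), v₂ = (-0.177, -0.659, -0.731).
The plane normal is n = v₁ × v₂ ∝ (-0.518, -0.249, 0.349).
Dip δ = arctan(|n_h|/n_z) = arctan(0.574/0.349) = 58.7°.
Dip direction = atan2(-0.518, -0.249) = 244° (azimuth of n's horizontal projection).

true dip 59°, dip direction 245°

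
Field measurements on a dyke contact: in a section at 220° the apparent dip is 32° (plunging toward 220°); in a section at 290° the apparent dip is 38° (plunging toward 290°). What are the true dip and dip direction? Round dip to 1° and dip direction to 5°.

true dip 41°, dip direction 265°

The two traces are lines in the plane: v₁ = (sin 220°·cos 32°, cos 220°·cos 32°, −sin 32°), v₂ = (sin 290°·cos 38°, cos 290°·cos 38°, −sin 38°).
Cross product v₁ × v₂ gives the pole to the plane: n ∝ (-0.543, -0.057, 0.628).
tan δ = √(n_x²+n_y²)/n_z = 0.546/0.628, so δ = 41.0°.
The horizontal component of n points toward azimuth atan2(n_x, n_y) = 264°, the dip direction.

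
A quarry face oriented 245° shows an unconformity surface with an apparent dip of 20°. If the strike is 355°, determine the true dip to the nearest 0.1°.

The section is 70° from the strike.
tan δ = tan α / sin β = tan 20° / sin 70° = 0.3640 / 0.9397 = 0.3873
true dip = arctan 0.3873 = 21.17°

21.2°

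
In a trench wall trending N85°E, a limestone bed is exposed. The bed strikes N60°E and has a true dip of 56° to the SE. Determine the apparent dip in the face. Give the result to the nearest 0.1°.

The strike is N60°E and the section trends N85°E; the acute angle between them is β = 25°.
tan α = tan 56° × sin 25° = 1.4826 × 0.4226 = 0.6266
α = arctan(0.6266) = 32.07°

32.1°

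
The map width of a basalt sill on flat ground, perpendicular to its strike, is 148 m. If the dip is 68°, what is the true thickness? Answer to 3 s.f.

True thickness t = w · sin(dip) = 148 × sin 68°
t = 148 × 0.9272 = 137.223 m

137 m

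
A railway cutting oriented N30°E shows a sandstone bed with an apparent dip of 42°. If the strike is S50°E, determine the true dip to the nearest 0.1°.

42.4°

The section is 80° from the strike.
tan δ = tan α / sin β = tan 42° / sin 80° = 0.9004 / 0.9848 = 0.9143
true dip = arctan 0.9143 = 42.44°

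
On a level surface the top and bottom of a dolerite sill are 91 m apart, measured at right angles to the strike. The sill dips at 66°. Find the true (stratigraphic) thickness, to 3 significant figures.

83.1 m

True thickness t = w · sin(dip) = 91 × sin 66°
t = 91 × 0.9135 = 83.133 m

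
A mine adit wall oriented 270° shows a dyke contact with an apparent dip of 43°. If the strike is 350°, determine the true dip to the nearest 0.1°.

43.4°

β = acute angle between strike 350° and section 270° = 80°.
tan(true dip) = tan 43° / sin 80° = 0.9469
true dip = arctan 0.9469 = 43.44°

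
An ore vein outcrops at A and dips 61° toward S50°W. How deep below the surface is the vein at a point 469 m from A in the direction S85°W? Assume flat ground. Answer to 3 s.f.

The hole lies 35° from the dip direction, so the down-dip offset is 469 × cos 35° = 384.18 m.
Depth = down-dip offset × tan(dip) = 384.18 × tan 61° = 384.18 × 1.8040
Depth = 693.08 m

693 m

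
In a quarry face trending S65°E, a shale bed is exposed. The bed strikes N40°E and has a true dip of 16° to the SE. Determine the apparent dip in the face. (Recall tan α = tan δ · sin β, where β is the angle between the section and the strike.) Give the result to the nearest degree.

15°

The section lies 75° from the strike.
tan α = tan 16° × sin 75° = 0.2867 × 0.9659 = 0.2770
α = arctan(0.2770) = 15.48°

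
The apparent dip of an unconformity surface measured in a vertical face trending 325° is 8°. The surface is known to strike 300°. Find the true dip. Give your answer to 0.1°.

The section is 25° from the strike.
tan δ = tan α / sin β = tan 8° / sin 25° = 0.1405 / 0.4226 = 0.3325
true dip = arctan 0.3325 = 18.39°

18.4°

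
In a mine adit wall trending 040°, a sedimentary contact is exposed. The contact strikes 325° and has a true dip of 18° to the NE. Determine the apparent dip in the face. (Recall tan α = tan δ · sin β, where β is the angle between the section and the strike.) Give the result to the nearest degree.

The strike is 325° and the section trends 040°; the acute angle between them is β = 75°.
tan α = tan 18° × sin 75° = 0.3249 × 0.9659 = 0.3138
apparent dip = arctan 0.3138 = 17.42°

17°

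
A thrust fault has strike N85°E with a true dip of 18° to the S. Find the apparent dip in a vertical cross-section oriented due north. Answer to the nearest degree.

The strike is N85°E and the section trends due north; the acute angle between them is β = 85°.
tan(apparent dip) = tan 18° · sin 85° = 0.3237
α = arctan(0.3237) = 17.94°

18°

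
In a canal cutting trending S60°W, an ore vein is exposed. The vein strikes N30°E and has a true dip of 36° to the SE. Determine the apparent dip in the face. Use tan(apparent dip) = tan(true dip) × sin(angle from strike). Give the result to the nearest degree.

Angle between strike (N30°E) and section (S60°W): β = 30°.
tan α = tan 36° × sin 30° = 0.7265 × 0.5000 = 0.3633
apparent dip = arctan 0.3633 = 19.96°

20°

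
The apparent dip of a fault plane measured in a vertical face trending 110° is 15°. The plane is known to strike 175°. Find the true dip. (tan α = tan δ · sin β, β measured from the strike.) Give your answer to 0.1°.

The section is 65° from the strike.
tan δ = tan α / sin β = tan 15° / sin 65° = 0.2679 / 0.9063 = 0.2956
true dip = arctan 0.2956 = 16.47°

16.5°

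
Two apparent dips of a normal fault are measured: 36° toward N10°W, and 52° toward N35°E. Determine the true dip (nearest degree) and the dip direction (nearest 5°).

The two traces are lines in the plane: v₁ = (sin 350°·cos 36°, cos 350°·cos 36°, −sin 36°), v₂ = (sin 35°·cos 52°, cos 35°·cos 52°, −sin 52°).
n = v₁ × v₂ = (0.331, 0.318, 0.352) (taken with n_z > 0).
Dip δ = arctan(|n_h|/n_z) = arctan(0.459/0.352) = 52.5°.
The horizontal component of n points toward azimuth atan2(n_x, n_y) = 46°, the dip direction.

true dip 53°, dip direction 045°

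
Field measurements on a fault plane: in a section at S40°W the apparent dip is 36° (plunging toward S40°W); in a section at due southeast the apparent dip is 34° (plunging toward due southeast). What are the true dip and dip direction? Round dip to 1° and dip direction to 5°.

true dip 44°, dip direction 180°

Represent each trace as a vector plunging at its apparent dip toward its trend (east-north-up frame): v₁ = (-0.520, -0.620, -0.588), v₂ = (0.586, -0.586, -0.559).
Cross product v₁ × v₂ gives the pole to the plane: n ∝ (0.002, -0.635, 0.668).
Dip δ = arctan(|n_h|/n_z) = arctan(0.635/0.668) = 43.6°.
Dip direction = azimuth of (n_x, n_y) = atan2(0.002, -0.635) = 180°.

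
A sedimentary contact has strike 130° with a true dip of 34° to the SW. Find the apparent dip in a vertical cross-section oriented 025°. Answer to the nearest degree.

33°

Angle between strike (130°) and section (025°): β = 75°.
tan(apparent dip) = tan 34° · sin 75° = 0.6515
α = arctan(0.6515) = 33.09°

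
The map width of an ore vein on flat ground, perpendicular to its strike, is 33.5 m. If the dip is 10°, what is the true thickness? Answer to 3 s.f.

True thickness t = w · sin(dip) = 33.5 × sin 10°
t = 33.5 × 0.1736 = 5.817 m

5.82 m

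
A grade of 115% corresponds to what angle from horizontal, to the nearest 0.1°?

49.0°

tan θ = 115/100 = 1.1500
θ = arctan(1.1500) = 48.99°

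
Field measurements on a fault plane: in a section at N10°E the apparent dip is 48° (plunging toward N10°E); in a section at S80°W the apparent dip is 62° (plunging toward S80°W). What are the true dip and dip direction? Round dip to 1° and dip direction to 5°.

true dip 69°, dip direction 305°

Represent each trace as a vector plunging at its apparent dip toward its trend (east-north-up frame): v₁ = (0.116, 0.659, -0.743), v₂ = (-0.462, -0.082, -0.883).
n = v₁ × v₂ = (-0.642, 0.446, 0.295) (taken with n_z > 0).
tan δ = √(n_x²+n_y²)/n_z = 0.782/0.295, so δ = 69.3°.
Dip direction = atan2(-0.642, 0.446) = 305° (azimuth of n's horizontal projection).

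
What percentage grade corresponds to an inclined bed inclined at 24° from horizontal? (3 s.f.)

grade % = 100 × tan 24° = 100 × 0.4452

44.5%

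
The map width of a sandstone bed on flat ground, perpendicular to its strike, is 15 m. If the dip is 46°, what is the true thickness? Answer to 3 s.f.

10.8 m

True thickness t = w · sin(dip) = 15 × sin 46°
t = 15 × 0.7193 = 10.790 m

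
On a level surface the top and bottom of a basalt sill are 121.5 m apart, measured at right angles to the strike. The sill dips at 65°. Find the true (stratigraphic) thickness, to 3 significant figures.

110 m

True thickness t = w · sin(dip) = 121.5 × sin 65°
t = 121.5 × 0.9063 = 110.116 m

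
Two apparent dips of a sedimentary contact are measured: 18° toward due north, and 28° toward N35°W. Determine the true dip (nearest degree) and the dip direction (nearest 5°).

true dip 29°, dip direction 305°

Each apparent-dip line lies in the plane. As unit vectors (x east, y north, z up), v₁ plunges 18°→due north and v₂ plunges 28°→N35°W.
Cross product v₁ × v₂ gives the pole to the plane: n ∝ (-0.223, 0.156, 0.482).
Dip δ = arctan(|n_h|/n_z) = arctan(0.272/0.482) = 29.5°.
Dip direction = atan2(-0.223, 0.156) = 305° (azimuth of n's horizontal projection).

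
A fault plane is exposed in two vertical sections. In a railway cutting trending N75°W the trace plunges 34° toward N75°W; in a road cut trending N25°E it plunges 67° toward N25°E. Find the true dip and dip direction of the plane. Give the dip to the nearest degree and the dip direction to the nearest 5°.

true dip 69°, dip direction 000°

Represent each trace as a vector plunging at its apparent dip toward its trend (east-north-up frame): v₁ = (-0.801, 0.215, -0.559), v₂ = (0.165, 0.354, -0.921).
Cross product v₁ × v₂ gives the pole to the plane: n ∝ (-0.001, 0.829, 0.319).
Dip δ = arctan(|n_h|/n_z) = arctan(0.829/0.319) = 69.0°.
The horizontal component of n points toward azimuth atan2(n_x, n_y) = 360°, the dip direction.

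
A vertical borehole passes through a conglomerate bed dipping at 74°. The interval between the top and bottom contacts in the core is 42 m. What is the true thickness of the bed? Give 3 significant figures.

True thickness t = h · cos(dip) = 42 × cos 74°
t = 42 × 0.2756 = 11.577 m

11.6 m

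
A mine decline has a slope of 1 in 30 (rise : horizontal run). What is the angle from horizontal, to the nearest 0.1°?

tan θ = 1/30 = 0.0333
θ = arctan(0.0333) = 1.91°

1.9°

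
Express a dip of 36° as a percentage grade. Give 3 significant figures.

grade % = 100 × tan 36° = 100 × 0.7265

72.7%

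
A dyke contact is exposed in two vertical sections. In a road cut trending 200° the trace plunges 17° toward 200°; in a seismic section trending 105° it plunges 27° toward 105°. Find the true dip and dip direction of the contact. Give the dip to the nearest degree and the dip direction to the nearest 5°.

The two traces are lines in the plane: v₁ = (sin 200°·cos 17°, cos 200°·cos 17°, −sin 17°), v₂ = (sin 105°·cos 27°, cos 105°·cos 27°, −sin 27°).
The plane normal is n = v₁ × v₂ ∝ (0.341, -0.400, 0.849).
tan δ = √(n_x²+n_y²)/n_z = 0.525/0.849, so δ = 31.8°.
The horizontal component of n points toward azimuth atan2(n_x, n_y) = 140°, the dip direction.

true dip 32°, dip direction 140°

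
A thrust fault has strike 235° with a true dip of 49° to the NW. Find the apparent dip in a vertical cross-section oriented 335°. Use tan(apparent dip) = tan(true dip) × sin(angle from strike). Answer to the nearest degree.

49°

The section lies 80° from the strike.
tan(apparent dip) = tan 49° · sin 80° = 1.1329
α = arctan(1.1329) = 48.57°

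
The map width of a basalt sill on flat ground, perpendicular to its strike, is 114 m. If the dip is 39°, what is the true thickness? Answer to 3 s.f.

71.7 m

True thickness t = w · sin(dip) = 114 × sin 39°
t = 114 × 0.6293 = 71.743 m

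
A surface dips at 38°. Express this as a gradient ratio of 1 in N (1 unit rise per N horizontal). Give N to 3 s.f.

1 : N means tan θ = 1/N, so N = 1/tan 38° = 1/0.7813

1 in 1.28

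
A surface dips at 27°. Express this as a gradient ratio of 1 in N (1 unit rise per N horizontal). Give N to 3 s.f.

1 : N means tan θ = 1/N, so N = 1/tan 27° = 1/0.5095

1 in 1.96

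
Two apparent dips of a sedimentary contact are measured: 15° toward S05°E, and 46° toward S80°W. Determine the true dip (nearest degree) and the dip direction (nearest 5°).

Each apparent-dip line lies in the plane. As unit vectors (x east, y north, z up), v₁ plunges 15°→S05°E and v₂ plunges 46°→S80°W.
Cross product v₁ × v₂ gives the pole to the plane: n ∝ (-0.661, -0.238, 0.668).
tan δ = √(n_x²+n_y²)/n_z = 0.702/0.668, so δ = 46.4°.
Dip direction = atan2(-0.661, -0.238) = 250° (azimuth of n's horizontal projection).

true dip 46°, dip direction 250°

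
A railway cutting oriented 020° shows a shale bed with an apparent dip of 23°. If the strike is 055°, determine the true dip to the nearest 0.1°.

The section is 35° from the strike.
tan δ = tan α / sin β = tan 23° / sin 35° = 0.4245 / 0.5736 = 0.7400
true dip = arctan 0.7400 = 36.50°

36.5°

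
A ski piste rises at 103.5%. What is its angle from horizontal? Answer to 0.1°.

46.0°

tan θ = 103.5/100 = 1.0350
θ = arctan(1.0350) = 45.99°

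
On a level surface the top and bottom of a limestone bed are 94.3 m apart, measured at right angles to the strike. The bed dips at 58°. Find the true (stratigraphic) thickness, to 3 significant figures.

True thickness t = w · sin(dip) = 94.3 × sin 58°
t = 94.3 × 0.8480 = 79.971 m

80.0 m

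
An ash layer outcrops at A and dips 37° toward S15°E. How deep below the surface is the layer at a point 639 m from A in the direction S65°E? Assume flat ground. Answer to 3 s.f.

The hole lies 50° from the dip direction, so the down-dip offset is 639 × cos 50° = 410.74 m.
Depth = down-dip offset × tan(dip) = 410.74 × tan 37° = 410.74 × 0.7536
Depth = 309.52 m

310 m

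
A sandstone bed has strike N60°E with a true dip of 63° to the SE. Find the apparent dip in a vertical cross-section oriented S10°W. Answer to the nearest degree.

56°

The strike is N60°E and the section trends S10°W; the acute angle between them is β = 50°.
tan α = tan 63° × sin 50° = 1.9626 × 0.7660 = 1.5034
α = arctan(1.5034) = 56.37°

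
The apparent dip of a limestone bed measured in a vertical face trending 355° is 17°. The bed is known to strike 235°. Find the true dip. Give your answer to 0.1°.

β = acute angle between strike 235° and section 355° = 60°.
tan(true dip) = tan 17° / sin 60° = 0.3530
true dip = arctan 0.3530 = 19.44°

19.4°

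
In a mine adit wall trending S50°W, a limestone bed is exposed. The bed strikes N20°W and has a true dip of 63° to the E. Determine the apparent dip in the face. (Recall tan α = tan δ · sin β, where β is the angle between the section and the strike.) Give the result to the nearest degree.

The section lies 70° from the strike.
tan(apparent dip) = tan 63° · sin 70° = 1.8443
apparent dip = arctan 1.8443 = 61.53°

62°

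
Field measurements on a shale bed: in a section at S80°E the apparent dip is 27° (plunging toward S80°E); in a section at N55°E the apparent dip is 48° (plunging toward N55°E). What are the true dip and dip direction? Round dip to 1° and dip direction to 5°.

Represent each trace as a vector plunging at its apparent dip toward its trend (east-north-up frame): v₁ = (0.877, -0.155, -0.454), v₂ = (0.548, 0.384, -0.743).
The plane normal is n = v₁ × v₂ ∝ (0.289, 0.403, 0.422).
Dip δ = arctan(|n_h|/n_z) = arctan(0.496/0.422) = 49.7°.
The horizontal component of n points toward azimuth atan2(n_x, n_y) = 36°, the dip direction.

true dip 50°, dip direction 035°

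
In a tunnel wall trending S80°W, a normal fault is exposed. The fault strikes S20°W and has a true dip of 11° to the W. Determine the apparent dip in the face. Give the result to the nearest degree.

The strike is S20°W and the section trends S80°W; the acute angle between them is β = 60°.
tan α = tan 11° × sin 60° = 0.1944 × 0.8660 = 0.1683
apparent dip = arctan 0.1683 = 9.56°

10°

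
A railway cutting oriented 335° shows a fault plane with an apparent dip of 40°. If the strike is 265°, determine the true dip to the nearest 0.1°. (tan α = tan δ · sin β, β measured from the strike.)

The section is 70° from the strike.
tan(true dip) = tan 40° / sin 70° = 0.8930
true dip = arctan 0.8930 = 41.76°

41.8°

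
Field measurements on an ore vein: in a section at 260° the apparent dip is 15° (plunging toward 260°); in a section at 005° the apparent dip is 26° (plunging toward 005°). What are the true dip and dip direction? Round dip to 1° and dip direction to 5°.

Represent each trace as a vector plunging at its apparent dip toward its trend (east-north-up frame): v₁ = (-0.951, -0.168, -0.259), v₂ = (0.078, 0.895, -0.438).
The plane normal is n = v₁ × v₂ ∝ (-0.305, 0.437, 0.839).
Dip δ = arctan(|n_h|/n_z) = arctan(0.533/0.839) = 32.5°.
Dip direction = azimuth of (n_x, n_y) = atan2(-0.305, 0.437) = 325°.

true dip 32°, dip direction 325°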